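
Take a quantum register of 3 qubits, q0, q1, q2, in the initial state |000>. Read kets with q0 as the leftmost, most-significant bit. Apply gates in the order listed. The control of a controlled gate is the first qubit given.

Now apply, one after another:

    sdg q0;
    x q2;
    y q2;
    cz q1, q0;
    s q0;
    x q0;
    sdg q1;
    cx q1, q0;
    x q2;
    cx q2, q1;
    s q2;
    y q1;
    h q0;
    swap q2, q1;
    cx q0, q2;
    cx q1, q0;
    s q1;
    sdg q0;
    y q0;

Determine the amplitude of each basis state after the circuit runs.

The resulting statevector has amplitude -sqrt(2)/2 on |010>, -sqrt(2)*I/2 on |111>, and 0 on every other basis state.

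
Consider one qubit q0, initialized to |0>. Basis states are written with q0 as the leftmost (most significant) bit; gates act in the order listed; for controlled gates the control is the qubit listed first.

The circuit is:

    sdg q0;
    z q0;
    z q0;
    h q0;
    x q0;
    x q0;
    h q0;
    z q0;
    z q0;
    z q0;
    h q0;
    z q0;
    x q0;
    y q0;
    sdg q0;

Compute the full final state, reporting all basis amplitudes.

The resulting statevector has amplitude -sqrt(2)*I/2 on |0>, -sqrt(2)/2 on |1>.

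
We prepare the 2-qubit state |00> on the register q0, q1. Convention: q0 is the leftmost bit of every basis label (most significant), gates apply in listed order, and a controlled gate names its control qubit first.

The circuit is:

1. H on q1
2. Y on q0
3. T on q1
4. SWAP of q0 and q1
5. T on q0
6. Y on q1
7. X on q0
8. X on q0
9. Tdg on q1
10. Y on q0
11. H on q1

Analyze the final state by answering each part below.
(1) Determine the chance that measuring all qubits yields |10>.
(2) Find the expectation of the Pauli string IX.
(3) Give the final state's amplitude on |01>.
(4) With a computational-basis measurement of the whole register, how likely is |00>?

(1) The probability of measuring |10> is 1/4.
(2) In the final state, IX has expectation 1.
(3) The final state's coefficient on |01> equals 1/2.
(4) Outcome |00> occurs with probability 1/4.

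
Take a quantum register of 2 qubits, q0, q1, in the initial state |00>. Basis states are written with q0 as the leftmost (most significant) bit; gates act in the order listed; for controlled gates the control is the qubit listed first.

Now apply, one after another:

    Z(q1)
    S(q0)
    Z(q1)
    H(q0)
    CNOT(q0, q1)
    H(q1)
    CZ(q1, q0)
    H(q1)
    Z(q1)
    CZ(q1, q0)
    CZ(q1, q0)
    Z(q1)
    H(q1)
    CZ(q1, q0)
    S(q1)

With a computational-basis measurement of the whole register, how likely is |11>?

The probability of measuring |11> is 1/4. Key observation: the block from step 7 through step 14 cancels to the identity and can be dropped.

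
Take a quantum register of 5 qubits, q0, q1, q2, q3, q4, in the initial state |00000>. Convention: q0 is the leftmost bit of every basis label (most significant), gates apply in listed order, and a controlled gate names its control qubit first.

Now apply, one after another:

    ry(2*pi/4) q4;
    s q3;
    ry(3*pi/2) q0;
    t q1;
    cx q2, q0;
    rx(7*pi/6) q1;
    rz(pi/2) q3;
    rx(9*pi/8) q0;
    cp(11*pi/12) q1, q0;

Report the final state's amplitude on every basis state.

After the circuit, the state carries amplitude -sqrt(2)*I*exp(-I*pi/4)*sin(7*pi/16)/8 + sqrt(2)*exp(-I*pi/4)*cos(7*pi/16)/8 - sqrt(6)*exp(-I*pi/4)*cos(7*pi/16)/8 + sqrt(6)*I*exp(-I*pi/4)*sin(7*pi/16)/8 on |00000>, -sqrt(2)*I*exp(-I*pi/4)*sin(7*pi/16)/8 + sqrt(2)*exp(-I*pi/4)*cos(7*pi/16)/8 - sqrt(6)*exp(-I*pi/4)*cos(7*pi/16)/8 + sqrt(6)*I*exp(-I*pi/4)*sin(7*pi/16)/8 on |00001>, -sqrt(6)*I*exp(-I*pi/4)*cos(7*pi/16)/8 - sqrt(2)*I*exp(-I*pi/4)*cos(7*pi/16)/8 - sqrt(2)*exp(-I*pi/4)*sin(7*pi/16)/8 - sqrt(6)*exp(-I*pi/4)*sin(7*pi/16)/8 on |01000>, -sqrt(6)*I*exp(-I*pi/4)*cos(7*pi/16)/8 - sqrt(2)*I*exp(-I*pi/4)*cos(7*pi/16)/8 - sqrt(2)*exp(-I*pi/4)*sin(7*pi/16)/8 - sqrt(6)*exp(-I*pi/4)*sin(7*pi/16)/8 on |01001>, -sqrt(6)*I*exp(-I*pi/4)*sin(7*pi/16)/8 + sqrt(6)*exp(-I*pi/4)*cos(7*pi/16)/8 - sqrt(2)*exp(-I*pi/4)*cos(7*pi/16)/8 + sqrt(2)*I*exp(-I*pi/4)*sin(7*pi/16)/8 on |10000>, -sqrt(6)*I*exp(-I*pi/4)*sin(7*pi/16)/8 + sqrt(6)*exp(-I*pi/4)*cos(7*pi/16)/8 - sqrt(2)*exp(-I*pi/4)*cos(7*pi/16)/8 + sqrt(2)*I*exp(-I*pi/4)*sin(7*pi/16)/8 on |10001>, sqrt(6)*I*exp(2*I*pi/3)*cos(7*pi/16)/8 + sqrt(2)*I*exp(2*I*pi/3)*cos(7*pi/16)/8 + sqrt(2)*exp(2*I*pi/3)*sin(7*pi/16)/8 + sqrt(6)*exp(2*I*pi/3)*sin(7*pi/16)/8 on |11000>, sqrt(6)*I*exp(2*I*pi/3)*cos(7*pi/16)/8 + sqrt(2)*I*exp(2*I*pi/3)*cos(7*pi/16)/8 + sqrt(2)*exp(2*I*pi/3)*sin(7*pi/16)/8 + sqrt(6)*exp(2*I*pi/3)*sin(7*pi/16)/8 on |11001>, and 0 on every other basis state.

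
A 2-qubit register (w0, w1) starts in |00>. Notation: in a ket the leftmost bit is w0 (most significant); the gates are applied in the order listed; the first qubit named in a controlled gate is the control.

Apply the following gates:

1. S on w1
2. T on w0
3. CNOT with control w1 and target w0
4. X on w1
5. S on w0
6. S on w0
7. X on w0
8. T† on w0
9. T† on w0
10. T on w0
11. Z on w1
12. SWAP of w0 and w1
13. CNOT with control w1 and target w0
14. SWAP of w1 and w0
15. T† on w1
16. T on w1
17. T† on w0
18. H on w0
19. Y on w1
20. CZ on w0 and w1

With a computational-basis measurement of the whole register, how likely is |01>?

A full measurement returns |01> with probability 1/2.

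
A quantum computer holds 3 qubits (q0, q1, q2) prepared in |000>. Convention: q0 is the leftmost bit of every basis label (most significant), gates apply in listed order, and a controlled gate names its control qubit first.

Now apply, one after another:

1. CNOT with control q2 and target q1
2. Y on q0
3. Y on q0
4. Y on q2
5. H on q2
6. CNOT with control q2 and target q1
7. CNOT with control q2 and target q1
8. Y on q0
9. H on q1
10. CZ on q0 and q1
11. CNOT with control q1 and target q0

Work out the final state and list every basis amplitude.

After the circuit, the state carries amplitude 0 on |000>, 0 on |001>, 1/2 on |010>, -1/2 on |011>, -1/2 on |100>, 1/2 on |101>, 0 on |110>, 0 on |111>. Key observation: the block from step 6 through step 7 cancels to the identity and can be dropped.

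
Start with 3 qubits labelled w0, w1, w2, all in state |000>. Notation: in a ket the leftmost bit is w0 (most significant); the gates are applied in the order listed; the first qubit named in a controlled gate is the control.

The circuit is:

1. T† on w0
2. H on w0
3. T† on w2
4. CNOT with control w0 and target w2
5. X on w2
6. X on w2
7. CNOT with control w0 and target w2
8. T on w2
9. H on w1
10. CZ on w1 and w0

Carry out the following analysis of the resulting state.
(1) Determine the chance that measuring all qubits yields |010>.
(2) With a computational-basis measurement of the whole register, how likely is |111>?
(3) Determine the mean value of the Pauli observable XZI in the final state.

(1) Outcome |010> occurs with probability 1/4. Key observation: the block from step 3 through step 8 cancels to the identity and can be dropped.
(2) Outcome |111> occurs with probability 0.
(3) The observable XZI averages to 1.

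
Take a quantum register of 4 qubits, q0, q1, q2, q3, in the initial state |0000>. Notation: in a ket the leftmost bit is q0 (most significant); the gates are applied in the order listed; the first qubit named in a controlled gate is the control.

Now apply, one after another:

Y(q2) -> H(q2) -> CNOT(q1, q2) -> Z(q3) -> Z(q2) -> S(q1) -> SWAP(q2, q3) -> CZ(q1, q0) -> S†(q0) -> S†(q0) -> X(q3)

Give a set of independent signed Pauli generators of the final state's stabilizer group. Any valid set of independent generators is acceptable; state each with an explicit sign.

The final state is stabilized by the group generated by +IIIX, +ZIII, +IZII, +IIZI; other independent generating sets are equally valid.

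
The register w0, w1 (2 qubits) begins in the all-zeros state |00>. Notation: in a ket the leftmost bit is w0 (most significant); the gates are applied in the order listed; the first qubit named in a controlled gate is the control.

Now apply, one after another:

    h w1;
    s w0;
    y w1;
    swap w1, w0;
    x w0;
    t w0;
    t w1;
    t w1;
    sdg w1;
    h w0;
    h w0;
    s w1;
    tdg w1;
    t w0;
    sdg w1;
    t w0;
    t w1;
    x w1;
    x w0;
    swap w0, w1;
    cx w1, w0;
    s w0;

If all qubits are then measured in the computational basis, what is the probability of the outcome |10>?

Outcome |10> occurs with probability 1/2. Key observation: gates 8-13 undo each other exactly, leaving only the rest of the circuit to track.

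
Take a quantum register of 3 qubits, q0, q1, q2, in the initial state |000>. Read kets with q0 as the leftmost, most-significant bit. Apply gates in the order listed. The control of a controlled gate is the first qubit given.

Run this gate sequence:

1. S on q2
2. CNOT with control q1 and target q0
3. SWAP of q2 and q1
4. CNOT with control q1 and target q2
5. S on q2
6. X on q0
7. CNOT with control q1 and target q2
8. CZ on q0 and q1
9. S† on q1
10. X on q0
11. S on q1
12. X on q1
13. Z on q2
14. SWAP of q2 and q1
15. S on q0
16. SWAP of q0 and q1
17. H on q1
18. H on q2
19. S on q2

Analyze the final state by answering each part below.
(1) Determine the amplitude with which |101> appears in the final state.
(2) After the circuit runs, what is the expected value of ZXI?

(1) The amplitude on |101> is 0.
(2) The expectation value of ZXI is 1.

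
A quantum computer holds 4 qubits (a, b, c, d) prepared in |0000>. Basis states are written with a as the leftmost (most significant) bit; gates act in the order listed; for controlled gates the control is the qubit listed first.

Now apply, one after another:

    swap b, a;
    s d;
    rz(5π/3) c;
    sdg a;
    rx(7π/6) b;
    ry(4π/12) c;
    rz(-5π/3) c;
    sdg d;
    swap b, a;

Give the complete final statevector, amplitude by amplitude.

The final amplitudes are -3*sqrt(2)/8 + sqrt(6)/8 on |0000>, (-sqrt(6) + sqrt(2))*exp(I*pi/3)/8 on |0010>, I*(-3*sqrt(2) - sqrt(6))/8 on |1000>, (-sqrt(6) - sqrt(2))*exp(5*I*pi/6)/8 on |1010>, and 0 on every other basis state.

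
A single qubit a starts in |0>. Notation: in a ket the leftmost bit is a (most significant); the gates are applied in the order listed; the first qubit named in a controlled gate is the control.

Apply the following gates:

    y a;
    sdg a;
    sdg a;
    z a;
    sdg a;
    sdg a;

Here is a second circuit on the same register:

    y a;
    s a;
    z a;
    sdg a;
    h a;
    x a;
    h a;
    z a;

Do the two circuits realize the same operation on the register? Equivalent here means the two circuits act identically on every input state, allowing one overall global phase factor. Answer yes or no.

Yes: on every input state the two circuits agree up to one overall phase factor.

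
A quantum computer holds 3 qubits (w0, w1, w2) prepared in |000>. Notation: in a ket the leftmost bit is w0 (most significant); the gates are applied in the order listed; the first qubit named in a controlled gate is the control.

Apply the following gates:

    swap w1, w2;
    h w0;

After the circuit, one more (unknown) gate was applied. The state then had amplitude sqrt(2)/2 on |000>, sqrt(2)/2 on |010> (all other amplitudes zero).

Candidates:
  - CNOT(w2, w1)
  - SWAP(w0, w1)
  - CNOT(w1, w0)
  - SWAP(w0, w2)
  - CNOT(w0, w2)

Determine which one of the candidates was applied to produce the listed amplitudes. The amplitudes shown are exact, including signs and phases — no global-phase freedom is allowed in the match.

The applied gate was SWAP(w0, w1).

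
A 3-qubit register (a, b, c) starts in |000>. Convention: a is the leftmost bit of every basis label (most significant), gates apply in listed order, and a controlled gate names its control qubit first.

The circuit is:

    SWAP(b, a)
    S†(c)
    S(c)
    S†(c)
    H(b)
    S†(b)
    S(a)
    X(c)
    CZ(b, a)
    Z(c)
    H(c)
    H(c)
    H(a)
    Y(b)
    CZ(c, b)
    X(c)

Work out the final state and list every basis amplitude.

The final amplitudes are 1/2 on |000>, 0 on |001>, I/2 on |010>, 0 on |011>, 1/2 on |100>, 0 on |101>, I/2 on |110>, 0 on |111>. Key observation: the block from step 3 through step 4 cancels to the identity and can be dropped.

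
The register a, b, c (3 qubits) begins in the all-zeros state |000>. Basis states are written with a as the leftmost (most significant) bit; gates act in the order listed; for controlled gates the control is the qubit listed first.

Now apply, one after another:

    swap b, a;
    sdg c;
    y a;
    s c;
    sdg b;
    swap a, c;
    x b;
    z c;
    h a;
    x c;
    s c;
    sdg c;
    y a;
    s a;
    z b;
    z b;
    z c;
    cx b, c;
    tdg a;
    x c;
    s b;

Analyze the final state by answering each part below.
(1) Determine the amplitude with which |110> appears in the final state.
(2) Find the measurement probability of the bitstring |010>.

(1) The final state's coefficient on |110> equals sqrt(2)*exp(3*I*pi/4)/2.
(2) A full measurement returns |010> with probability 1/2.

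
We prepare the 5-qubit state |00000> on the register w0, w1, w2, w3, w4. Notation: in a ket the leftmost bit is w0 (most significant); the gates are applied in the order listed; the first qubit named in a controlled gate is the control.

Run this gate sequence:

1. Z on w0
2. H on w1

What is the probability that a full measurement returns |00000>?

A full measurement returns |00000> with probability 1/2.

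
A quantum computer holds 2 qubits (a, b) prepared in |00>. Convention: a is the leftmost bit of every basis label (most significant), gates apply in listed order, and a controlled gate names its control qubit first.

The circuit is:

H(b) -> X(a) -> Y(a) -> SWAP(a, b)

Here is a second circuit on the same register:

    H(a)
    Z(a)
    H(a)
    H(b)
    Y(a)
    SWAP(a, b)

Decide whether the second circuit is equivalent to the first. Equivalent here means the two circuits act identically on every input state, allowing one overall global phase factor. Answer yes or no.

Yes: on every input state the two circuits agree up to one overall phase factor.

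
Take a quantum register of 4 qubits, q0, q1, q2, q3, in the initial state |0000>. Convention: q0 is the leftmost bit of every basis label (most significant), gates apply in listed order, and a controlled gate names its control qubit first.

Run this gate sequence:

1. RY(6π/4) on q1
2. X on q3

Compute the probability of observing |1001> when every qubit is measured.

The probability of measuring |1001> is 0.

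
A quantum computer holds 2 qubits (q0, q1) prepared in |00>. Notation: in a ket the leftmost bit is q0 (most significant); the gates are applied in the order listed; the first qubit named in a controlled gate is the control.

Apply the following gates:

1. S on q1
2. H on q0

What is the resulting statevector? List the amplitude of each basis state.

The final amplitudes are sqrt(2)/2 on |00>, 0 on |01>, sqrt(2)/2 on |10>, 0 on |11>.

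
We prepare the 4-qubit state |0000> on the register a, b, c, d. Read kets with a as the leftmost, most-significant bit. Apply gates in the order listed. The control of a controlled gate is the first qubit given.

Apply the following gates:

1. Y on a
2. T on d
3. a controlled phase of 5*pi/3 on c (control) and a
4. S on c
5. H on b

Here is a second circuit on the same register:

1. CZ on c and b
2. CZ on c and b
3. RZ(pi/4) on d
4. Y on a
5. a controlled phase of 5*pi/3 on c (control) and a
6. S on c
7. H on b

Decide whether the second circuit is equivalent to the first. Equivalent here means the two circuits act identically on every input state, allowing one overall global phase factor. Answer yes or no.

Yes: on every input state the two circuits agree up to one overall phase factor.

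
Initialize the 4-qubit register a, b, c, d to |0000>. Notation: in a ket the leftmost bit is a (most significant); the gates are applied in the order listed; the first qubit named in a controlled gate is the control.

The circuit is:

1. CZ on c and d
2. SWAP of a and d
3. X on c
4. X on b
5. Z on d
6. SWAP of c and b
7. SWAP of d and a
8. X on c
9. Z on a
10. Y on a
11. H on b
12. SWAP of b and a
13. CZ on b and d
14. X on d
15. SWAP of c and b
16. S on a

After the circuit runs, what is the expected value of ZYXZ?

The expectation value of ZYXZ is 0.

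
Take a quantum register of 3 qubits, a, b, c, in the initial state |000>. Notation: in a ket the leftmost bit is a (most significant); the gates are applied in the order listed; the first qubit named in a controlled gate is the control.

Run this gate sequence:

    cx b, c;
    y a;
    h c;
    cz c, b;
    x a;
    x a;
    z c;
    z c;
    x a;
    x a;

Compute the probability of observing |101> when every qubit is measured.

A full measurement returns |101> with probability 1/2. Key observation: gates 5-10 undo each other exactly, leaving only the rest of the circuit to track.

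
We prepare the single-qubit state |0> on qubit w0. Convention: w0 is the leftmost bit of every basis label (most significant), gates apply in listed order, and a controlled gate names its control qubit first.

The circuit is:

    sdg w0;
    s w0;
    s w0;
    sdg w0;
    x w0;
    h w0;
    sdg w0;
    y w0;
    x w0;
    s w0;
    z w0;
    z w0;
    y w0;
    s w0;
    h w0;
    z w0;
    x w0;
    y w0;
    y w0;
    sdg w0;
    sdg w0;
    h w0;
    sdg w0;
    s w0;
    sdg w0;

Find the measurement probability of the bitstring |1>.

A full measurement returns |1> with probability 1/2.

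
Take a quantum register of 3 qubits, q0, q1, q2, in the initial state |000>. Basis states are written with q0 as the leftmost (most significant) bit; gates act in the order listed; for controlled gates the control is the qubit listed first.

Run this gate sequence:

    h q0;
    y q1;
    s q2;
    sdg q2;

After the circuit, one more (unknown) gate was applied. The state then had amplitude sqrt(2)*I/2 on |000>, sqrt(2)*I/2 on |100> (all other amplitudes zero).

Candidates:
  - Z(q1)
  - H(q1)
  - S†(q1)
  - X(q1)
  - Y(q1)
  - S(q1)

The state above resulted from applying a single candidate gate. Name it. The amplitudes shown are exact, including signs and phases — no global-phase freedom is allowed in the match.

It was X(q1) that produced the state shown. Key observation: steps 3-4 multiply out to the identity, so the circuit reduces to the remaining gates.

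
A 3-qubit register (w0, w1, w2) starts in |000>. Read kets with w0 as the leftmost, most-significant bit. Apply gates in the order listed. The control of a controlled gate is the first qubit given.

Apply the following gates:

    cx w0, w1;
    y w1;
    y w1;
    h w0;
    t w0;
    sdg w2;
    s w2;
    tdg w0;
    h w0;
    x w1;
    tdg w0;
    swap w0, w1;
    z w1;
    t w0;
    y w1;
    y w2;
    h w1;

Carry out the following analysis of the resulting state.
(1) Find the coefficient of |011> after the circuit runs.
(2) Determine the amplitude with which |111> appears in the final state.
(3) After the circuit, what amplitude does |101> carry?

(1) |011> carries amplitude 0 in the final state. Key observation: gates 4-9 undo each other exactly, leaving only the rest of the circuit to track.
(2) |111> carries amplitude sqrt(2)*exp(I*pi/4)/2 in the final state.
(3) The amplitude on |101> is -sqrt(2)*exp(I*pi/4)/2.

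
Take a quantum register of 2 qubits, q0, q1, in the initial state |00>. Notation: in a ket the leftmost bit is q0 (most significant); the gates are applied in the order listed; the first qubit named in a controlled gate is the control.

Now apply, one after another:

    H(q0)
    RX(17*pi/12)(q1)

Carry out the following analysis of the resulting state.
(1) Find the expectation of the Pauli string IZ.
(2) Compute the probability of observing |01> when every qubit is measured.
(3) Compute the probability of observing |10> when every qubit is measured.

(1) The expectation value of IZ is -sqrt(6)/4 + sqrt(2)/4.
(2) A full measurement returns |01> with probability -sqrt(2)/16 + sqrt(6)/16 + 1/4.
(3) Outcome |10> occurs with probability -sqrt(6)/16 + sqrt(2)/16 + 1/4.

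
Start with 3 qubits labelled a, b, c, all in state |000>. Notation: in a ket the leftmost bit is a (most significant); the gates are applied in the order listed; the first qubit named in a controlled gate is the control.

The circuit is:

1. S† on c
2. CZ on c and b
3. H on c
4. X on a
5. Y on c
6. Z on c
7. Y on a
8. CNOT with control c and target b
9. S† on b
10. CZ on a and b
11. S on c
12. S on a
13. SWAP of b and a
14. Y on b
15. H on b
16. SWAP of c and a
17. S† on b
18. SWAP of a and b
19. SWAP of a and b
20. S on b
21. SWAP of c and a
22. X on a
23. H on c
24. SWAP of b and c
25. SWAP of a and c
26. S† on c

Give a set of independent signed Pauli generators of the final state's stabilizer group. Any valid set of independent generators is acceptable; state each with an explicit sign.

The stabilizer group can be generated by -XII, -IXZ, -IZY, among other valid generating sets.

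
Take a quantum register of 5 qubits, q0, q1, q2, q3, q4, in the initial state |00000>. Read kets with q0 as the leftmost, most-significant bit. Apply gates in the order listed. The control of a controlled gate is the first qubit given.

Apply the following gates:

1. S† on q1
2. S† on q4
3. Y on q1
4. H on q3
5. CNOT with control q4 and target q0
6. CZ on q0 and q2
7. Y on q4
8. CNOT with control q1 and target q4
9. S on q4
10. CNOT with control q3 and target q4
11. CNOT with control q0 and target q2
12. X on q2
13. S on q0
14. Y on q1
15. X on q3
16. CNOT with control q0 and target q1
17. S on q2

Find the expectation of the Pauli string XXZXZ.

The observable XXZXZ averages to 0.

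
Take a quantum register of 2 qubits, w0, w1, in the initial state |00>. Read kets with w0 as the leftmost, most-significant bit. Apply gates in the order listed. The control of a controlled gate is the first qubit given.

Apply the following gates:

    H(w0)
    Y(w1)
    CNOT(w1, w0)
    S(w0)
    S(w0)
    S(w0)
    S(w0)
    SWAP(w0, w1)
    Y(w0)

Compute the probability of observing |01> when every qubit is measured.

The probability of measuring |01> is 1/2.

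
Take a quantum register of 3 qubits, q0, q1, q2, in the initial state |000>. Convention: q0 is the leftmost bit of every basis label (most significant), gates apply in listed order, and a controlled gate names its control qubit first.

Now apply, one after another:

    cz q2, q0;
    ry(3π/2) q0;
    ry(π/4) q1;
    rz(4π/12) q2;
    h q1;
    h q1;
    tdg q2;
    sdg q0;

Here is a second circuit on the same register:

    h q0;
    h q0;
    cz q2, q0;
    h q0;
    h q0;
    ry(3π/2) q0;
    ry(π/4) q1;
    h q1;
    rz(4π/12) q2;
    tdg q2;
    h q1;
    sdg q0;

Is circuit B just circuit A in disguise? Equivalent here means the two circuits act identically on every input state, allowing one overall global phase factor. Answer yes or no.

Yes — the two circuits implement the same unitary up to a global phase.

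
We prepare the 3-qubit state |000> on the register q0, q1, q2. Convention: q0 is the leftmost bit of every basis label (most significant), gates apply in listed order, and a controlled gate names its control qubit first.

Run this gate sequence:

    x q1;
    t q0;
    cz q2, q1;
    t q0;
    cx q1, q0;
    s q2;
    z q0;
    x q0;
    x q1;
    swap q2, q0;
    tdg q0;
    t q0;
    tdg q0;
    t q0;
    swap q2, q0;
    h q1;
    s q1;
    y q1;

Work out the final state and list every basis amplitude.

The final amplitudes are -sqrt(2)/2 on |000>, -sqrt(2)*I/2 on |010>, and 0 on every other basis state. Key observation: steps 10-15 multiply out to the identity, so the circuit reduces to the remaining gates.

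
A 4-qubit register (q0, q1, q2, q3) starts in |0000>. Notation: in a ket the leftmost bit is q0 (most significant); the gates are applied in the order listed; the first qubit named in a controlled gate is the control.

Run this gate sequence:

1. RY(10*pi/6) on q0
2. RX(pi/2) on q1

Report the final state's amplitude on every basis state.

The final amplitudes are -sqrt(6)/4 on |0000>, sqrt(6)*I/4 on |0100>, sqrt(2)/4 on |1000>, -sqrt(2)*I/4 on |1100>, and 0 on every other basis state.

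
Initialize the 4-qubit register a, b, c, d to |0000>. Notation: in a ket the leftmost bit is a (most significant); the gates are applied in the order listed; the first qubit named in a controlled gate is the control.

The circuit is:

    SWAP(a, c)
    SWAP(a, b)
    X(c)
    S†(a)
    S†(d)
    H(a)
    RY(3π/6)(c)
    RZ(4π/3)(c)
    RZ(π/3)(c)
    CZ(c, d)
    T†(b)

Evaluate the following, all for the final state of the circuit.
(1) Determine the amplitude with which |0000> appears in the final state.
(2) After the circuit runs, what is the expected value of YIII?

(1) |0000> carries amplitude exp(I*pi/6)/2 in the final state.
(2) The expectation value of YIII is 0.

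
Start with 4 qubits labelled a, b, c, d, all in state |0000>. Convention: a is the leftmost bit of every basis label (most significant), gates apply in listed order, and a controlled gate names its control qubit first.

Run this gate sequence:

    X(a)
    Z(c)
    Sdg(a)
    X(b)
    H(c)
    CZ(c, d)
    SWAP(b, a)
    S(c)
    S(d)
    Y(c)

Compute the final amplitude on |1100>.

The final state's coefficient on |1100> equals -sqrt(2)*I/2.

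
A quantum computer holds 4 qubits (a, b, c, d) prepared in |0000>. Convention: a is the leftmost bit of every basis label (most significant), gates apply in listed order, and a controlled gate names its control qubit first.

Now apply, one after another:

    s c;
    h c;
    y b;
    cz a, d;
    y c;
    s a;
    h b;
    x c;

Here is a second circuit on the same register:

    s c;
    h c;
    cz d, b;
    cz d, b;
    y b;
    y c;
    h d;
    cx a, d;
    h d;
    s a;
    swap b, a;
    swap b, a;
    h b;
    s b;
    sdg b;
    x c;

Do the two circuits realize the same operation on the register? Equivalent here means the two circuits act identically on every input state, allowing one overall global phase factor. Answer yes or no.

Yes — the two circuits implement the same unitary up to a global phase.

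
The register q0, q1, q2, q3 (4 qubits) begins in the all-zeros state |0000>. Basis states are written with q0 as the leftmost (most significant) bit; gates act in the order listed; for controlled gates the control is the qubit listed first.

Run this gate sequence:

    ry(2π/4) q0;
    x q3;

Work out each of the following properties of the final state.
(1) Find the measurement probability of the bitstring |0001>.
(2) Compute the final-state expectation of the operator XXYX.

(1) The probability of measuring |0001> is 1/2.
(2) In the final state, XXYX has expectation 0.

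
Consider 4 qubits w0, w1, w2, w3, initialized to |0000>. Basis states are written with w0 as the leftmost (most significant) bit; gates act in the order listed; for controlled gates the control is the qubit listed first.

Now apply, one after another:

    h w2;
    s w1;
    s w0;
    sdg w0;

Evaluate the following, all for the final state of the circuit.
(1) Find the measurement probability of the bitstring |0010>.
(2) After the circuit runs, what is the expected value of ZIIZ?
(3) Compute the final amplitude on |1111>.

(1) A full measurement returns |0010> with probability 1/2. Key observation: gates 3-4 undo each other exactly, leaving only the rest of the circuit to track.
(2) The expectation value of ZIIZ is 1.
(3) The amplitude on |1111> is 0.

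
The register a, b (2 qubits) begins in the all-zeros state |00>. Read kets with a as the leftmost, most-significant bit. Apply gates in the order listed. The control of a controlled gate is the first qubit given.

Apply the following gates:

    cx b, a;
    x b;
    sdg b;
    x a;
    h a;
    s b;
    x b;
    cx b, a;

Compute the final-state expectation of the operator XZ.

The expectation value of XZ is -1.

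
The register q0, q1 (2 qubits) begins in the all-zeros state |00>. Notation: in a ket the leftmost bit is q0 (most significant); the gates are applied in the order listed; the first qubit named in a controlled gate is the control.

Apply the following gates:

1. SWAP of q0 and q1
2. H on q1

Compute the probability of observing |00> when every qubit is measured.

A full measurement returns |00> with probability 1/2.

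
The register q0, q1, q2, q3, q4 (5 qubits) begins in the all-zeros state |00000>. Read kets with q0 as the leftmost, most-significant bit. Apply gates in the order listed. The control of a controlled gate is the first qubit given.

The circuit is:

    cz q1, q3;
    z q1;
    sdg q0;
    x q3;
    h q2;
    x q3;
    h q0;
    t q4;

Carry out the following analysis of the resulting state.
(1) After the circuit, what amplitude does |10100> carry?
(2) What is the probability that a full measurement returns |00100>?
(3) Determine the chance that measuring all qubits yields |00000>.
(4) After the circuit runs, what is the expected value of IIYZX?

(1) The amplitude on |10100> is 1/2.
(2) Outcome |00100> occurs with probability 1/4.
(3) The probability of measuring |00000> is 1/4.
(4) The observable IIYZX averages to 0.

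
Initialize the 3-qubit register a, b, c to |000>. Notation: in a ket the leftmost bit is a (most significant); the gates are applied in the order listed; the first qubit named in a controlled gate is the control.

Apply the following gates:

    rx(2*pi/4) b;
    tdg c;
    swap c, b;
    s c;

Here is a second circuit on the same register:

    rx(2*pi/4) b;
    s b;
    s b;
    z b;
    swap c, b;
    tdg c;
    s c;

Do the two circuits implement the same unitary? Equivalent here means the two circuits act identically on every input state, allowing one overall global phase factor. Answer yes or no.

No: there is an input state on which the two circuits produce genuinely different outputs (not merely differing by a phase).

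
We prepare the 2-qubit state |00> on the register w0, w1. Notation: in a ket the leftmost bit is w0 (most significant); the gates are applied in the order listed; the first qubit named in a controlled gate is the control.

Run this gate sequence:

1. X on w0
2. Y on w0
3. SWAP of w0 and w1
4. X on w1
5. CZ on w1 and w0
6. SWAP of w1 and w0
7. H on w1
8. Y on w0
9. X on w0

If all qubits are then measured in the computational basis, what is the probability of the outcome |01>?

The probability of measuring |01> is 0.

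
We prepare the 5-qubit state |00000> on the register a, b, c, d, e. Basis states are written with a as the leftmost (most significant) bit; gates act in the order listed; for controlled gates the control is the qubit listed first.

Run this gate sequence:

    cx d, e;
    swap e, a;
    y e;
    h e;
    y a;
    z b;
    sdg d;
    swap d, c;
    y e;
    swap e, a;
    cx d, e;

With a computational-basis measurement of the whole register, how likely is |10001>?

A full measurement returns |10001> with probability 1/2.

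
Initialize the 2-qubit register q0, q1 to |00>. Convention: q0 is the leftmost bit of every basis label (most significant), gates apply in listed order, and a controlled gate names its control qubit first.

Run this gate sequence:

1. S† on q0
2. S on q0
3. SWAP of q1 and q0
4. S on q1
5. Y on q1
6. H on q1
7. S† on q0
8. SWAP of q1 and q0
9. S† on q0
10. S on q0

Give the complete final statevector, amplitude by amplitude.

The resulting statevector has amplitude sqrt(2)*I/2 on |00>, 0 on |01>, -sqrt(2)*I/2 on |10>, 0 on |11>.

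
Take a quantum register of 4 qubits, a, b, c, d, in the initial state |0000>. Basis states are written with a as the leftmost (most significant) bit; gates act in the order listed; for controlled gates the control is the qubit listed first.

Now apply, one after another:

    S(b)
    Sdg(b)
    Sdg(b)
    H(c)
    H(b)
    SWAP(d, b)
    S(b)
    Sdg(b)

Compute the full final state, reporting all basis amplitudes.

The resulting statevector has amplitude 1/2 on |0000>, 1/2 on |0001>, 1/2 on |0010>, 1/2 on |0011>, and 0 on every other basis state.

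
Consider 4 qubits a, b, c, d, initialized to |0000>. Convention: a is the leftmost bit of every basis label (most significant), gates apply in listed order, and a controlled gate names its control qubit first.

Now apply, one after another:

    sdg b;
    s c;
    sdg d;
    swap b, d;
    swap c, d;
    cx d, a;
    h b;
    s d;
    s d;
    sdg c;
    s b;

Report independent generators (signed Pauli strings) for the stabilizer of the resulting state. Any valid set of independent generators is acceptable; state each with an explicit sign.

One valid set of independent stabilizer generators is +IYII, +ZIII, +IIZI, +IIIZ (any independent generating set of the same group is equally correct).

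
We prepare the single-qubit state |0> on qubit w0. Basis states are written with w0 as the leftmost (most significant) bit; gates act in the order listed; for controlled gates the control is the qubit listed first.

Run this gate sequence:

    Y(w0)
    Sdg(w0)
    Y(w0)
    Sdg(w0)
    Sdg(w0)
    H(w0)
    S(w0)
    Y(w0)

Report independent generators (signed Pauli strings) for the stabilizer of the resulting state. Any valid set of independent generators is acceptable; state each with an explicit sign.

The stabilizer group can be generated by +Y, among other valid generating sets.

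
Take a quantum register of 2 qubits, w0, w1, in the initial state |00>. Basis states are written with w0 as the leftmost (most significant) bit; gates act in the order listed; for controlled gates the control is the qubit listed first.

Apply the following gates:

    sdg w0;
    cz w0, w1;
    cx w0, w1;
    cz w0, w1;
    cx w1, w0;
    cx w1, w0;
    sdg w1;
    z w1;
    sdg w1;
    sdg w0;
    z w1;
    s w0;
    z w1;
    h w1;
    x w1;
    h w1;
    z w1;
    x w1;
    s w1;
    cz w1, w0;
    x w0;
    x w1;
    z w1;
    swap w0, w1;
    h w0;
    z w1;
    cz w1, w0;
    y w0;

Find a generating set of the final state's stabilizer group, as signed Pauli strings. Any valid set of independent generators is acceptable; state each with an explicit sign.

The final state is stabilized by the group generated by +XI, -IZ; other independent generating sets are equally valid. Key observation: steps 14-17 multiply out to the identity, so the circuit reduces to the remaining gates.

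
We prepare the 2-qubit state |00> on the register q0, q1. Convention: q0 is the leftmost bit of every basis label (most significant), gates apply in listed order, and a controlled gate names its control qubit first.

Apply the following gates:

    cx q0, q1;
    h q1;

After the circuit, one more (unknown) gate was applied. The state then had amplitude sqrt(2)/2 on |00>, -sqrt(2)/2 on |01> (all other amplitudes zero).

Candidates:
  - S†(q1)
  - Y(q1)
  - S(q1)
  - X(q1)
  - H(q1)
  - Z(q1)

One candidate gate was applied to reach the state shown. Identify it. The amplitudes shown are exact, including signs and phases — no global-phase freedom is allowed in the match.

The applied gate was Z(q1).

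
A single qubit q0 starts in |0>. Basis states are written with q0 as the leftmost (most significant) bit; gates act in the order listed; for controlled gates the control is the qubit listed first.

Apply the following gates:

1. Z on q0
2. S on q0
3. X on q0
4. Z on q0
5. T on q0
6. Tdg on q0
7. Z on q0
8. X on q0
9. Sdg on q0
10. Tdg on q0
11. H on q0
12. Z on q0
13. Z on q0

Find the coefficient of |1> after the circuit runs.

|1> carries amplitude sqrt(2)/2 in the final state. Key observation: gates 2-9 undo each other exactly, leaving only the rest of the circuit to track.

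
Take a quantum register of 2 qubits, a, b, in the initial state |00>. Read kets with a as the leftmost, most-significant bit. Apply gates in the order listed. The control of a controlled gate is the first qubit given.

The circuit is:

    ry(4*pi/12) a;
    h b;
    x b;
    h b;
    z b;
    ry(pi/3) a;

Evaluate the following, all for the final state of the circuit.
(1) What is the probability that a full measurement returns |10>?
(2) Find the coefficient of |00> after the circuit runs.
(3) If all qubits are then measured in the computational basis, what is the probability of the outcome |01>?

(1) Outcome |10> occurs with probability 3/4. Key observation: steps 2-5 multiply out to the identity, so the circuit reduces to the remaining gates.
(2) |00> carries amplitude 1/2 in the final state.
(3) The probability of measuring |01> is 0.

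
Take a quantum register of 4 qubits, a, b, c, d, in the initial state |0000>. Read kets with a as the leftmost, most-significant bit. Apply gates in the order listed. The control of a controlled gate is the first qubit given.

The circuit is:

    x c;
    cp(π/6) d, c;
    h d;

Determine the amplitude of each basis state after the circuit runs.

The final amplitudes are sqrt(2)/2 on |0010>, sqrt(2)/2 on |0011>, and 0 on every other basis state.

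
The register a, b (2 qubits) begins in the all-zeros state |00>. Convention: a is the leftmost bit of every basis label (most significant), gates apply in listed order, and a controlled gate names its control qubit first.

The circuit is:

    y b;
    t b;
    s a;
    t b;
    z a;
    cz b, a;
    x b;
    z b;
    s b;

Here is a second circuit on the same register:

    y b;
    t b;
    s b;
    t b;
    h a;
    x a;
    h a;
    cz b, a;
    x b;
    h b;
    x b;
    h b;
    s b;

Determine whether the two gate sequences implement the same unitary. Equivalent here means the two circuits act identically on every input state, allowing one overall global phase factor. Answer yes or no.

No, they are not equivalent — no single phase factor reconciles the two unitaries.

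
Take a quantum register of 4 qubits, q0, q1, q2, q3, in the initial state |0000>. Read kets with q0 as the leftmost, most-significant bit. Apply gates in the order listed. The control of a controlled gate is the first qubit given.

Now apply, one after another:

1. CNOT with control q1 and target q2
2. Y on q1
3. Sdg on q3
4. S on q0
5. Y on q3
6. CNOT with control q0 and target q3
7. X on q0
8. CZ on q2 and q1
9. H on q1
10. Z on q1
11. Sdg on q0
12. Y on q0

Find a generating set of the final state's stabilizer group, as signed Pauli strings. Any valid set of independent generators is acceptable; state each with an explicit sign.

The stabilizer group can be generated by +IXII, +ZIII, +IIZI, -IIIZ, among other valid generating sets.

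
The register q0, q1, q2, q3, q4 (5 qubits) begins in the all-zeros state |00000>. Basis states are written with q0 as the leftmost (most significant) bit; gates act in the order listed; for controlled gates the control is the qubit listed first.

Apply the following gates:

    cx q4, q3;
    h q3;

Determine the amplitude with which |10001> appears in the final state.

The amplitude on |10001> is 0.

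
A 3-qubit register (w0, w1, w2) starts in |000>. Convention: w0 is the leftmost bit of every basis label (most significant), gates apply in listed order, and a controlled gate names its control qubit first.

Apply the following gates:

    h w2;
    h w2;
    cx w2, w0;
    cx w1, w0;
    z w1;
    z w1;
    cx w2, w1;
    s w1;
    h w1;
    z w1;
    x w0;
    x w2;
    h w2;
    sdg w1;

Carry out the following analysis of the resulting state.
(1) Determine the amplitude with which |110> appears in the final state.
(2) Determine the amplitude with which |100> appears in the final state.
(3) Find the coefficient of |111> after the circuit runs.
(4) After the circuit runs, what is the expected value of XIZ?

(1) |110> carries amplitude I/2 in the final state.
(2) The amplitude on |100> is 1/2.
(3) |111> carries amplitude -I/2 in the final state.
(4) In the final state, XIZ has expectation 0.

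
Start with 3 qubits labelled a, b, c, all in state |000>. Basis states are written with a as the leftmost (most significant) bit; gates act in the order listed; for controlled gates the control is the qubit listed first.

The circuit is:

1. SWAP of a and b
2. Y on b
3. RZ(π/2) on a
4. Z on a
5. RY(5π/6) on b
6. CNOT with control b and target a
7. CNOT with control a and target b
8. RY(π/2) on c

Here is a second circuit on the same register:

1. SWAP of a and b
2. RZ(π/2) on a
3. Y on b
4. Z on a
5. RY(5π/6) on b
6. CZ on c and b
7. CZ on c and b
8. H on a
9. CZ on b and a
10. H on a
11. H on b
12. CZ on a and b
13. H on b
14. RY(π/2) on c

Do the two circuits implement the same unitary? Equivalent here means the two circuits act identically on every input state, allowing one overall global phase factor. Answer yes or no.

Yes — the two circuits implement the same unitary up to a global phase.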